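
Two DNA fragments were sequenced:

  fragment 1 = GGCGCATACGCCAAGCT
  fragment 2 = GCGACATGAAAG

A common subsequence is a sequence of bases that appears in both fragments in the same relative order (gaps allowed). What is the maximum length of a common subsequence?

Taking G [2,1]; then C [3,2]; then G [4,3]; then C [5,5]; then A [6,6]; then T [7,7]; then A [8,9]; then A [13,10]; then A [14,11]; then G [15,12] gives a common subsequence of length 10. Since dp[17][12] = 10, nothing longer is possible.

10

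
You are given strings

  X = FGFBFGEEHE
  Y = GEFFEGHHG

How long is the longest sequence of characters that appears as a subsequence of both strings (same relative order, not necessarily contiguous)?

5

Taking G [2,1] → F [3,3] → F [5,4] → G [6,6] → H [9,8] gives a common subsequence of length 5, and the DP table's final entry dp[10][9] is also 5, so no common subsequence is longer.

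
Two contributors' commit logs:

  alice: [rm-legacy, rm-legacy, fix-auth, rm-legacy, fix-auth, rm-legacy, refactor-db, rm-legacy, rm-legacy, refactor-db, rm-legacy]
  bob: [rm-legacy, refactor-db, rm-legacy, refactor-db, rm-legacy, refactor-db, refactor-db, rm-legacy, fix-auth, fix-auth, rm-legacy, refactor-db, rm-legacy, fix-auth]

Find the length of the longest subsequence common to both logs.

Pick rm-legacy (alice #1, bob #1); then rm-legacy (alice #2, bob #3); then rm-legacy (alice #4, bob #5); then refactor-db (alice #7, bob #7); then rm-legacy (alice #8, bob #8); then rm-legacy (alice #9, bob #11); then refactor-db (alice #10, bob #12); then rm-legacy (alice #11, bob #13); all 8 commits appear in both, in order. dp[11][14] = 8 confirms this is the maximum.

8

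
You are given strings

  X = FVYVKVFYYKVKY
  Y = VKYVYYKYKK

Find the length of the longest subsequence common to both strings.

Let dp[i][j] be the LCS length of the first i characters of X and the first j characters of Y. dp[i][j] = dp[i-1][j-1]+1 when the i-th and j-th characters match, else max(dp[i-1][j], dp[i][j-1]).
    ·  V  K  Y  V  Y  Y  K  Y  K  K
 ·  0  0  0  0  0  0  0  0  0  0  0
 F  0  0  0  0  0  0  0  0  0  0  0
 V  0  1  1  1  1  1  1  1  1  1  1
 Y  0  1  1  2  2  2  2  2  2  2  2
 V  0  1  1  2  3  3  3  3  3  3  3
 K  0  1  2  2  3  3  3  4  4  4  4
 V  0  1  2  2  3  3  3  4  4  4  4
 F  0  1  2  2  3  3  3  4  4  4  4
 Y  0  1  2  3  3  4  4  4  5  5  5
 Y  0  1  2  3  3  4  5  5  5  5  5
 K  0  1  2  3  3  4  5  6  6  6  6
 V  0  1  2  3  4  4  5  6  6  6  6
 K  0  1  2  3  4  4  5  6  6  7  7
 Y  0  1  2  3  4  5  5  6  7  7  7
dp[13][10] = 7. One LCS (by backtracking along matches): VYVKYKK.

7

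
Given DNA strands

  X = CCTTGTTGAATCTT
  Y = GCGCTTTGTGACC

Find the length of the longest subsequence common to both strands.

Pick C (X #1, Y #2) → C (X #2, Y #4) → T (X #3, Y #6) → T (X #4, Y #7) → G (X #5, Y #8) → T (X #7, Y #9) → G (X #8, Y #10) → A (X #9, Y #11) → C (X #12, Y #13); all 9 bases appear in both, in order. dp[14][13] = 9 confirms this is the maximum.

9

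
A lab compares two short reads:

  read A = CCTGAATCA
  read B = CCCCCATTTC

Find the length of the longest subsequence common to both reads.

Pick C at read A[1]=read B[4], C at read A[2]=read B[5], T at read A[3]=read B[8], T at read A[7]=read B[9], C at read A[8]=read B[10]; all 5 bases appear in both, in order. The LCS DP gives dp[9][10] = 5, so this is optimal.

5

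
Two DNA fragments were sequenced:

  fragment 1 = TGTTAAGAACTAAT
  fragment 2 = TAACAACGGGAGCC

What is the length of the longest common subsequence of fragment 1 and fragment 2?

7

Taking T (fragment 1 #4, fragment 2 #1), then A (fragment 1 #5, fragment 2 #2), then A (fragment 1 #6, fragment 2 #3), then A (fragment 1 #8, fragment 2 #5), then A (fragment 1 #9, fragment 2 #6), then C (fragment 1 #10, fragment 2 #7), then A (fragment 1 #12, fragment 2 #11) gives a common subsequence of length 7, and the DP table's final entry dp[14][14] is also 7, so no common subsequence is longer.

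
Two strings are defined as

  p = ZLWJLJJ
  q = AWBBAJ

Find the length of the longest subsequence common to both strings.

Pick W (p #3, q #2), J (p #7, q #6); all 2 characters appear in both, in order. The LCS DP gives dp[7][6] = 2, so this is optimal.

2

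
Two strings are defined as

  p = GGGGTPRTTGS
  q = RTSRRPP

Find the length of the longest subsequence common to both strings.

Let dp[i][j] be the LCS length of the first i characters of p and the first j characters of q. dp[i][j] = dp[i-1][j-1]+1 when the i-th and j-th characters match, else max(dp[i-1][j], dp[i][j-1]).
    ·  R  T  S  R  R  P  P
 ·  0  0  0  0  0  0  0  0
 G  0  0  0  0  0  0  0  0
 G  0  0  0  0  0  0  0  0
 G  0  0  0  0  0  0  0  0
 G  0  0  0  0  0  0  0  0
 T  0  0  1  1  1  1  1  1
 P  0  0  1  1  1  1  2  2
 R  0  1  1  1  2  2  2  2
 T  0  1  2  2  2  2  2  2
 T  0  1  2  2  2  2  2  2
 G  0  1  2  2  2  2  2  2
 S  0  1  2  3  3  3  3  3
dp[11][7] = 3. One LCS (by backtracking along matches): RTS.

3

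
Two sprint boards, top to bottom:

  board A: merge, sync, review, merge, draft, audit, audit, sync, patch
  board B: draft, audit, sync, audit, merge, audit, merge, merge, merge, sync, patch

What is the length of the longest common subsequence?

5

Pick sync at board A[2]=board B[3], merge at board A[4]=board B[5], audit at board A[6]=board B[6], sync at board A[8]=board B[10], patch at board A[9]=board B[11]; all 5 tasks appear in both, in order. dp[9][11] = 5 confirms this is the maximum.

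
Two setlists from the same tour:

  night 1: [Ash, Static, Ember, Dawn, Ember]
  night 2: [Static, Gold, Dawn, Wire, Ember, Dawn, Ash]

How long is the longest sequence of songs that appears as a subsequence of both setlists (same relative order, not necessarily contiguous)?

Match Static [2,1], then Ember [3,5], then Dawn [4,6] — 3 songs in the same relative order in both. dp[5][7] = 3 confirms this is the maximum.

3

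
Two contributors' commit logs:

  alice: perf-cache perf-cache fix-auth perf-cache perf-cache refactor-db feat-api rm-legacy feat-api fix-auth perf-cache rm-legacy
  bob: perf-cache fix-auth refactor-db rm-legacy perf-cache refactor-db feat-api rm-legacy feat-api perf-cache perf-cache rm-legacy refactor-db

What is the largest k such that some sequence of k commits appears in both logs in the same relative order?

9

One common subsequence of length 9: perf-cache (alice #2, bob #1), fix-auth (alice #3, bob #2), perf-cache (alice #5, bob #5), refactor-db (alice #6, bob #6), feat-api (alice #7, bob #7), rm-legacy (alice #8, bob #8), feat-api (alice #9, bob #9), perf-cache (alice #11, bob #11), rm-legacy (alice #12, bob #12). Since dp[12][13] = 9, nothing longer is possible.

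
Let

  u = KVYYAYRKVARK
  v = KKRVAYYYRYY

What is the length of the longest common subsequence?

6

Pick K (u #1, v #2); then V (u #2, v #4); then Y (u #3, v #6); then Y (u #4, v #7); then Y (u #6, v #8); then R (u #7, v #9); all 6 characters appear in both, in order. Since dp[12][11] = 6, nothing longer is possible.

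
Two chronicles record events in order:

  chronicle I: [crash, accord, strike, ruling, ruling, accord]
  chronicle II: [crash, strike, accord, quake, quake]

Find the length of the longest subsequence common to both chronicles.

One common subsequence of length 3: crash [1,1] → strike [3,2] → accord [6,3]. The LCS DP gives dp[6][5] = 3, so this is optimal.

3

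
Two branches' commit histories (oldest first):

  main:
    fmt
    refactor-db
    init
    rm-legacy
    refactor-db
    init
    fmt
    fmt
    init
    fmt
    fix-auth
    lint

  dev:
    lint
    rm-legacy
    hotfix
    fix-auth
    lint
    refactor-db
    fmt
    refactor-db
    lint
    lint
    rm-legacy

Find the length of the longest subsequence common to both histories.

One common subsequence of length 4: rm-legacy [4,2], then refactor-db [5,6], then fmt [7,7], then lint [12,10]. Since dp[12][11] = 4, nothing longer is possible.

4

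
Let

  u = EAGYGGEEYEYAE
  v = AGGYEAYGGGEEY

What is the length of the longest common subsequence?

Taking E [1,5] → A [2,6] → G [3,8] → G [5,9] → G [6,10] → E [8,11] → E [10,12] → Y [11,13] gives a common subsequence of length 8, and the DP table's final entry dp[13][13] is also 8, so no common subsequence is longer.

8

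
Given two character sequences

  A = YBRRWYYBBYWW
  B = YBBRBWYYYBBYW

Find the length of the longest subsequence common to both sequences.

10

One common subsequence of length 10: Y [1,1], then B [2,3], then R [3,4], then W [5,6], then Y [6,8], then Y [7,9], then B [8,10], then B [9,11], then Y [10,12], then W [12,13]. dp[12][13] = 10 confirms this is the maximum.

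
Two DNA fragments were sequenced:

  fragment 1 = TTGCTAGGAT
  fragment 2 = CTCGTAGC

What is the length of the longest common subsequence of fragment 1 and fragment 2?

One common subsequence of length 5: T at fragment 1[1]=fragment 2[2], then G at fragment 1[3]=fragment 2[4], then T at fragment 1[5]=fragment 2[5], then A at fragment 1[6]=fragment 2[6], then G at fragment 1[7]=fragment 2[7], and the DP table's final entry dp[10][8] is also 5, so no common subsequence is longer.

5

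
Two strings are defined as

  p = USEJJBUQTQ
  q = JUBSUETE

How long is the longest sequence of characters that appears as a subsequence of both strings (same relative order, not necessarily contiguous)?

4

One common subsequence of length 4: U [1,2] → S [2,4] → E [3,6] → T [9,7]. The LCS DP gives dp[10][8] = 4, so this is optimal.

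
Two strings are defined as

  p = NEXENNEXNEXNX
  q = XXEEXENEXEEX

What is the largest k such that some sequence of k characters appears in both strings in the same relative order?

Match E [2,4], X [3,5], E [4,6], N [6,7], E [7,8], X [8,9], E [10,11], X [13,12] — 8 characters in the same relative order in both. The LCS DP gives dp[13][12] = 8, so this is optimal.

8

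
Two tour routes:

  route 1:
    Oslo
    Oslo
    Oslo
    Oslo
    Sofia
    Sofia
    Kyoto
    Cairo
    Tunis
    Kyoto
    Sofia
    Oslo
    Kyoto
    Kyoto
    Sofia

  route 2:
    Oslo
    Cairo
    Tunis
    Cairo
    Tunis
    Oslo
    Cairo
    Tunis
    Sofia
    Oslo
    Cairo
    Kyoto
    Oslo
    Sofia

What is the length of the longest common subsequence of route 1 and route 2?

8

One common subsequence of length 8: Oslo (route 1 #1, route 2 #1); then Oslo (route 1 #4, route 2 #6); then Cairo (route 1 #8, route 2 #7); then Tunis (route 1 #9, route 2 #8); then Sofia (route 1 #11, route 2 #9); then Oslo (route 1 #12, route 2 #10); then Kyoto (route 1 #13, route 2 #12); then Sofia (route 1 #15, route 2 #14), and the DP table's final entry dp[15][14] is also 8, so no common subsequence is longer.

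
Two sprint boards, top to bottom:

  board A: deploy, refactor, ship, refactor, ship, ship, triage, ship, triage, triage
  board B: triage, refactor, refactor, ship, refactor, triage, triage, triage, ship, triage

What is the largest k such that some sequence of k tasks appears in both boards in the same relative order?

6

One common subsequence of length 6: refactor [2,3], ship [3,4], refactor [4,5], triage [7,8], ship [8,9], triage [10,10]. The LCS DP gives dp[10][10] = 6, so this is optimal.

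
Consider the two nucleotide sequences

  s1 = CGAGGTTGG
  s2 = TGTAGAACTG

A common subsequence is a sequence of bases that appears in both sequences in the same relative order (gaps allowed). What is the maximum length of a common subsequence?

5

Taking G at s1[2]=s2[2], A at s1[3]=s2[4], G at s1[4]=s2[5], T at s1[7]=s2[9], G at s1[9]=s2[10] gives a common subsequence of length 5. dp[9][10] = 5 confirms this is the maximum.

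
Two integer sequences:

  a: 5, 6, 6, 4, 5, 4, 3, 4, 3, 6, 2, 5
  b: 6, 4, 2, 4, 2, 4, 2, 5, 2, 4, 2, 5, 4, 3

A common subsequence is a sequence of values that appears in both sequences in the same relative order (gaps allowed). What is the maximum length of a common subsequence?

6

Pick 6 [2,1]; then 4 [4,6]; then 5 [5,8]; then 4 [6,10]; then 4 [8,13]; then 3 [9,14]; all 6 values appear in both, in order, and the DP table's final entry dp[12][14] is also 6, so no common subsequence is longer.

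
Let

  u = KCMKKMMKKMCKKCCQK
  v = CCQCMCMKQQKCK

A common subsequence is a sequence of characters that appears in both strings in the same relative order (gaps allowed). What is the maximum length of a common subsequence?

Pick C [2,4] → M [3,5] → M [7,7] → K [8,8] → K [13,11] → C [15,12] → K [17,13]; all 7 characters appear in both, in order, and the DP table's final entry dp[17][13] is also 7, so no common subsequence is longer.

7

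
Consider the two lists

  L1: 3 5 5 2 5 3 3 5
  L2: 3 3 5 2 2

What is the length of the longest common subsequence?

Let dp[i][j] be the LCS length of the first i values of L1 and the first j values of L2. dp[i][j] = dp[i-1][j-1]+1 when the i-th and j-th values match, else max(dp[i-1][j], dp[i][j-1]).
    ·  3  3  5  2  2
 ·  0  0  0  0  0  0
 3  0  1  1  1  1  1
 5  0  1  1  2  2  2
 5  0  1  1  2  2  2
 2  0  1  1  2  3  3
 5  0  1  1  2  3  3
 3  0  1  2  2  3  3
 3  0  1  2  2  3  3
 5  0  1  2  3  3  3
dp[8][5] = 3. One LCS (by backtracking along matches): 3, 5, 2.

3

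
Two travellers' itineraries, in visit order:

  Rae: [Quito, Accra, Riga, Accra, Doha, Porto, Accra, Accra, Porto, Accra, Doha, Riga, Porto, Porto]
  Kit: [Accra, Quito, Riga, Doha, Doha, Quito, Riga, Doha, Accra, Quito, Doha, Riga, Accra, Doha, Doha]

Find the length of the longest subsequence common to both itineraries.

6

Pick Quito (Rae #1, Kit #6), then Accra (Rae #2, Kit #9), then Riga (Rae #3, Kit #12), then Accra (Rae #4, Kit #13), then Doha (Rae #5, Kit #14), then Doha (Rae #11, Kit #15); all 6 stops appear in both, in order. Since dp[14][15] = 6, nothing longer is possible.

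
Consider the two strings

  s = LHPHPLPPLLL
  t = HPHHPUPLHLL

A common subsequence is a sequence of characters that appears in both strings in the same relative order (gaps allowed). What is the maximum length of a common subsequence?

Match H [2,1], P [3,2], H [4,4], P [5,5], P [8,7], L [9,8], L [10,10], L [11,11] — 8 characters in the same relative order in both, and the DP table's final entry dp[11][11] is also 8, so no common subsequence is longer.

8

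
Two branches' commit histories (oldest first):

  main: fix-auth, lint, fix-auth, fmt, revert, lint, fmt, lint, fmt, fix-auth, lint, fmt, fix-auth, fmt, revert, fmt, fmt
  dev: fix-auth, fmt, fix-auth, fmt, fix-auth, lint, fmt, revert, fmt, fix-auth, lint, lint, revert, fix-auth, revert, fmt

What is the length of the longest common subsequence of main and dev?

Match fix-auth (main #1, dev #1), then fix-auth (main #3, dev #3), then fmt (main #4, dev #4), then lint (main #6, dev #6), then fmt (main #7, dev #7), then fmt (main #9, dev #9), then fix-auth (main #10, dev #10), then lint (main #11, dev #12), then fix-auth (main #13, dev #14), then revert (main #15, dev #15), then fmt (main #17, dev #16) — 11 commits in the same relative order in both. Since dp[17][16] = 11, nothing longer is possible.

11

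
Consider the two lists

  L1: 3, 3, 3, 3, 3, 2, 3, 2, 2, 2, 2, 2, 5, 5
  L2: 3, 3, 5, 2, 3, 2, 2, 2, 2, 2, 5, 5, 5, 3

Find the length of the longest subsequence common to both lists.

11

Match 3 [1,1], then 3 [2,2], then 2 [6,4], then 3 [7,5], then 2 [8,6], then 2 [9,7], then 2 [10,8], then 2 [11,9], then 2 [12,10], then 5 [13,12], then 5 [14,13] — 11 values in the same relative order in both. dp[14][14] = 11 confirms this is the maximum.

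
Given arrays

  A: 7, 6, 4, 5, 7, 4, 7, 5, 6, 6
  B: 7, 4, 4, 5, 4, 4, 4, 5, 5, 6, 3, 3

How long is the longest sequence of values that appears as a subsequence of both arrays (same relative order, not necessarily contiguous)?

Match 7 at A[1]=B[1], then 4 at A[3]=B[3], then 5 at A[4]=B[4], then 4 at A[6]=B[7], then 5 at A[8]=B[9], then 6 at A[9]=B[10] — 6 values in the same relative order in both, and the DP table's final entry dp[10][12] is also 6, so no common subsequence is longer.

6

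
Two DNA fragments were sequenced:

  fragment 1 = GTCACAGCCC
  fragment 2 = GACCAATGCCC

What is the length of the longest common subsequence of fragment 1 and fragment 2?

Pick G (fragment 1 #1, fragment 2 #1) → C (fragment 1 #3, fragment 2 #4) → A (fragment 1 #4, fragment 2 #5) → A (fragment 1 #6, fragment 2 #6) → G (fragment 1 #7, fragment 2 #8) → C (fragment 1 #8, fragment 2 #9) → C (fragment 1 #9, fragment 2 #10) → C (fragment 1 #10, fragment 2 #11); all 8 bases appear in both, in order. The LCS DP gives dp[10][11] = 8, so this is optimal.

8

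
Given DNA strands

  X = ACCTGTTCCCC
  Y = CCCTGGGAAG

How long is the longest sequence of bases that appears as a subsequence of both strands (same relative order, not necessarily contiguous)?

4

Let dp[i][j] be the LCS length of the first i bases of X and the first j bases of Y. dp[i][j] = dp[i-1][j-1]+1 when the i-th and j-th bases match, else max(dp[i-1][j], dp[i][j-1]).
    ·  C  C  C  T  G  G  G  A  A  G
 ·  0  0  0  0  0  0  0  0  0  0  0
 A  0  0  0  0  0  0  0  0  1  1  1
 C  0  1  1  1  1  1  1  1  1  1  1
 C  0  1  2  2  2  2  2  2  2  2  2
 T  0  1  2  2  3  3  3  3  3  3  3
 G  0  1  2  2  3  4  4  4  4  4  4
 T  0  1  2  2  3  4  4  4  4  4  4
 T  0  1  2  2  3  4  4  4  4  4  4
 C  0  1  2  3  3  4  4  4  4  4  4
 C  0  1  2  3  3  4  4  4  4  4  4
 C  0  1  2  3  3  4  4  4  4  4  4
 C  0  1  2  3  3  4  4  4  4  4  4
dp[11][10] = 4. One LCS (by backtracking along matches): CCTG.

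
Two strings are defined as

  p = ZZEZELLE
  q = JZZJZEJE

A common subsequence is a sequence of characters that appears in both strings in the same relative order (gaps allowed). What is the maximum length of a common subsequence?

5

One common subsequence of length 5: Z [1,2]; then Z [2,3]; then Z [4,5]; then E [5,6]; then E [8,8]. The LCS DP gives dp[8][8] = 5, so this is optimal.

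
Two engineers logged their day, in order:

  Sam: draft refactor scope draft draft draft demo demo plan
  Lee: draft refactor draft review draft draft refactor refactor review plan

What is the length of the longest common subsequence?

6

One common subsequence of length 6: draft [1,1] → refactor [2,2] → draft [4,3] → draft [5,5] → draft [6,6] → plan [9,10]. dp[9][10] = 6 confirms this is the maximum.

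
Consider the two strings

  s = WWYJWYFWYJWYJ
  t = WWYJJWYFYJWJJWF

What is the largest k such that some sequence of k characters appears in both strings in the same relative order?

One common subsequence of length 11: W [1,1], then W [2,2], then Y [3,3], then J [4,5], then W [5,6], then Y [6,7], then F [7,8], then Y [9,9], then J [10,10], then W [11,11], then J [13,13], and the DP table's final entry dp[13][15] is also 11, so no common subsequence is longer.

11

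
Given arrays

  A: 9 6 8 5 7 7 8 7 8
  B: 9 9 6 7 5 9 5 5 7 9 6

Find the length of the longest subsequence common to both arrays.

4

Taking 9 (A #1, B #2); then 6 (A #2, B #3); then 5 (A #4, B #8); then 7 (A #5, B #9) gives a common subsequence of length 4. dp[9][11] = 4 confirms this is the maximum.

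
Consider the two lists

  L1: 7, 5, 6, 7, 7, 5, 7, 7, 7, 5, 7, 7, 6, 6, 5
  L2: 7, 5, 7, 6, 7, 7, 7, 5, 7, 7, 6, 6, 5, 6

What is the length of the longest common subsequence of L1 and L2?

12

One common subsequence of length 12: 7 (L1 #1, L2 #1), 5 (L1 #2, L2 #2), 6 (L1 #3, L2 #4), 7 (L1 #7, L2 #5), 7 (L1 #8, L2 #6), 7 (L1 #9, L2 #7), 5 (L1 #10, L2 #8), 7 (L1 #11, L2 #9), 7 (L1 #12, L2 #10), 6 (L1 #13, L2 #11), 6 (L1 #14, L2 #12), 5 (L1 #15, L2 #13). The LCS DP gives dp[15][14] = 12, so this is optimal.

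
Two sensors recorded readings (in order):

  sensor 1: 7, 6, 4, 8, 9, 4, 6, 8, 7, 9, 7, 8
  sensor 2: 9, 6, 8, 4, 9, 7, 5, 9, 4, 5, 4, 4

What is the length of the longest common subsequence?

5

Match 6 [2,2], then 4 [3,4], then 9 [5,5], then 7 [9,6], then 9 [10,8] — 5 values in the same relative order in both, and the DP table's final entry dp[12][12] is also 5, so no common subsequence is longer.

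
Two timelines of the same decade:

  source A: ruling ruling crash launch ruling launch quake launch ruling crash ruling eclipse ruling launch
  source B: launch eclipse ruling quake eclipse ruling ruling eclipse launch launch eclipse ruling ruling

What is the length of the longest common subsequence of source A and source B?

Pick ruling (source A #1, source B #3), then ruling (source A #2, source B #6), then ruling (source A #5, source B #7), then launch (source A #6, source B #9), then launch (source A #8, source B #10), then ruling (source A #11, source B #12), then ruling (source A #13, source B #13); all 7 events appear in both, in order. The LCS DP gives dp[14][13] = 7, so this is optimal.

7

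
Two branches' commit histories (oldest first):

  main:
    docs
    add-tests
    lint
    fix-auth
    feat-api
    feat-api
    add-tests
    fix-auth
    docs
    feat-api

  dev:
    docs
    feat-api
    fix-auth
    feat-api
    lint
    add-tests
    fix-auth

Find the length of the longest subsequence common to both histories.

5

Match docs at main[1]=dev[1]; then fix-auth at main[4]=dev[3]; then feat-api at main[5]=dev[4]; then add-tests at main[7]=dev[6]; then fix-auth at main[8]=dev[7] — 5 commits in the same relative order in both. Since dp[10][7] = 5, nothing longer is possible.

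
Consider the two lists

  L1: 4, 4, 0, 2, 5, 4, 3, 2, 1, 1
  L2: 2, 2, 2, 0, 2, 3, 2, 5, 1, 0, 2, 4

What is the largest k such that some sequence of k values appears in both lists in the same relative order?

Let dp[i][j] be the LCS length of the first i values of L1 and the first j values of L2. dp[i][j] = dp[i-1][j-1]+1 when the i-th and j-th values match, else max(dp[i-1][j], dp[i][j-1]).
    ·  2  2  2  0  2  3  2  5  1  0  2  4
 ·  0  0  0  0  0  0  0  0  0  0  0  0  0
 4  0  0  0  0  0  0  0  0  0  0  0  0  1
 4  0  0  0  0  0  0  0  0  0  0  0  0  1
 0  0  0  0  0  1  1  1  1  1  1  1  1  1
 2  0  1  1  1  1  2  2  2  2  2  2  2  2
 5  0  1  1  1  1  2  2  2  3  3  3  3  3
 4  0  1  1  1  1  2  2  2  3  3  3  3  4
 3  0  1  1  1  1  2  3  3  3  3  3  3  4
 2  0  1  2  2  2  2  3  4  4  4  4  4  4
 1  0  1  2  2  2  2  3  4  4  5  5  5  5
 1  0  1  2  2  2  2  3  4  4  5  5  5  5
dp[10][12] = 5. One LCS (by backtracking along matches): 0, 2, 3, 2, 1.

5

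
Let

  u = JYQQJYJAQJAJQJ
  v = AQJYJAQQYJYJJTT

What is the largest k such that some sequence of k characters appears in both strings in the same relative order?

9

Pick Q [4,2] → J [5,3] → Y [6,4] → J [7,5] → A [8,6] → Q [9,8] → J [10,10] → J [12,12] → J [14,13]; all 9 characters appear in both, in order, and the DP table's final entry dp[14][15] is also 9, so no common subsequence is longer.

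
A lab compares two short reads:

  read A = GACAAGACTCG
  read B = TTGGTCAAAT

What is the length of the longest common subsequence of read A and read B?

Let dp[i][j] be the LCS length of the first i bases of read A and the first j bases of read B. dp[i][j] = dp[i-1][j-1]+1 when the i-th and j-th bases match, else max(dp[i-1][j], dp[i][j-1]).
    ·  T  T  G  G  T  C  A  A  A  T
 ·  0  0  0  0  0  0  0  0  0  0  0
 G  0  0  0  1  1  1  1  1  1  1  1
 A  0  0  0  1  1  1  1  2  2  2  2
 C  0  0  0  1  1  1  2  2  2  2  2
 A  0  0  0  1  1  1  2  3  3  3  3
 A  0  0  0  1  1  1  2  3  4  4  4
 G  0  0  0  1  2  2  2  3  4  4  4
 A  0  0  0  1  2  2  2  3  4  5  5
 C  0  0  0  1  2  2  3  3  4  5  5
 T  0  1  1  1  2  3  3  3  4  5  6
 C  0  1  1  1  2  3  4  4  4  5  6
 G  0  1  1  2  2  3  4  4  4  5  6
dp[11][10] = 6. One LCS (by backtracking along matches): GCAAAT.

6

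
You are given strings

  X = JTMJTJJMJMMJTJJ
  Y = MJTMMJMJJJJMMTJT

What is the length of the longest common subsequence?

Match J (X #1, Y #2); then T (X #2, Y #3); then M (X #3, Y #7); then J (X #4, Y #8); then J (X #6, Y #9); then J (X #7, Y #10); then J (X #9, Y #11); then M (X #10, Y #12); then M (X #11, Y #13); then J (X #12, Y #15); then T (X #13, Y #16) — 11 characters in the same relative order in both. Since dp[15][16] = 11, nothing longer is possible.

11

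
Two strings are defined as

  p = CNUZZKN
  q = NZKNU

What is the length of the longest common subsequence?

4

Let dp[i][j] be the LCS length of the first i characters of p and the first j characters of q. dp[i][j] = dp[i-1][j-1]+1 when the i-th and j-th characters match, else max(dp[i-1][j], dp[i][j-1]).
    ·  N  Z  K  N  U
 ·  0  0  0  0  0  0
 C  0  0  0  0  0  0
 N  0  1  1  1  1  1
 U  0  1  1  1  1  2
 Z  0  1  2  2  2  2
 Z  0  1  2  2  2  2
 K  0  1  2  3  3  3
 N  0  1  2  3  4  4
dp[7][5] = 4. One LCS (by backtracking along matches): NZKN.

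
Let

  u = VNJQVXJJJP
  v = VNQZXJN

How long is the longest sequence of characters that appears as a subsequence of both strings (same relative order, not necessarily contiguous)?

Taking V at u[1]=v[1], N at u[2]=v[2], Q at u[4]=v[3], X at u[6]=v[5], J at u[7]=v[6] gives a common subsequence of length 5. dp[10][7] = 5 confirms this is the maximum.

5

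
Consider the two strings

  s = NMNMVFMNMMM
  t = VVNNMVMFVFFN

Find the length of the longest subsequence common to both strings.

Let dp[i][j] be the LCS length of the first i characters of s and the first j characters of t. dp[i][j] = dp[i-1][j-1]+1 when the i-th and j-th characters match, else max(dp[i-1][j], dp[i][j-1]).
    ·  V  V  N  N  M  V  M  F  V  F  F  N
 ·  0  0  0  0  0  0  0  0  0  0  0  0  0
 N  0  0  0  1  1  1  1  1  1  1  1  1  1
 M  0  0  0  1  1  2  2  2  2  2  2  2  2
 N  0  0  0  1  2  2  2  2  2  2  2  2  3
 M  0  0  0  1  2  3  3  3  3  3  3  3  3
 V  0  1  1  1  2  3  4  4  4  4  4  4  4
 F  0  1  1  1  2  3  4  4  5  5  5  5  5
 M  0  1  1  1  2  3  4  5  5  5  5  5  5
 N  0  1  1  2  2  3  4  5  5  5  5  5  6
 M  0  1  1  2  2  3  4  5  5  5  5  5  6
 M  0  1  1  2  2  3  4  5  5  5  5  5  6
 M  0  1  1  2  2  3  4  5  5  5  5  5  6
dp[11][12] = 6. One LCS (by backtracking along matches): NMMVFN.

6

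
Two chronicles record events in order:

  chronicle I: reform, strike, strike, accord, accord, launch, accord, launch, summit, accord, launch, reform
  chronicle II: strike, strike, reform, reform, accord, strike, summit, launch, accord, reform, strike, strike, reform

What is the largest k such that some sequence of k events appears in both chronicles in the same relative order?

6

Match strike at chronicle I[2]=chronicle II[1], strike at chronicle I[3]=chronicle II[2], accord at chronicle I[4]=chronicle II[5], launch at chronicle I[6]=chronicle II[8], accord at chronicle I[7]=chronicle II[9], reform at chronicle I[12]=chronicle II[13] — 6 events in the same relative order in both. dp[12][13] = 6 confirms this is the maximum.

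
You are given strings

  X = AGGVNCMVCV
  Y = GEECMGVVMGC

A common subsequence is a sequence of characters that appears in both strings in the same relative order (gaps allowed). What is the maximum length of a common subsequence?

One common subsequence of length 5: G (X #2, Y #1), then G (X #3, Y #6), then V (X #4, Y #8), then M (X #7, Y #9), then C (X #9, Y #11). The LCS DP gives dp[10][11] = 5, so this is optimal.

5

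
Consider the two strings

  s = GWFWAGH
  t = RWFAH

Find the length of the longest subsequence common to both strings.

Let dp[i][j] be the LCS length of the first i characters of s and the first j characters of t. dp[i][j] = dp[i-1][j-1]+1 when the i-th and j-th characters match, else max(dp[i-1][j], dp[i][j-1]).
    ·  R  W  F  A  H
 ·  0  0  0  0  0  0
 G  0  0  0  0  0  0
 W  0  0  1  1  1  1
 F  0  0  1  2  2  2
 W  0  0  1  2  2  2
 A  0  0  1  2  3  3
 G  0  0  1  2  3  3
 H  0  0  1  2  3  4
dp[7][5] = 4. One LCS (by backtracking along matches): WFAH.

4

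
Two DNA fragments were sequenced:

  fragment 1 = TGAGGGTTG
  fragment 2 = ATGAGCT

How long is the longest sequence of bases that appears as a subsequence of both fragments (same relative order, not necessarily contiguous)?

5

One common subsequence of length 5: T (fragment 1 #1, fragment 2 #2), then G (fragment 1 #2, fragment 2 #3), then A (fragment 1 #3, fragment 2 #4), then G (fragment 1 #4, fragment 2 #5), then T (fragment 1 #8, fragment 2 #7). Since dp[9][7] = 5, nothing longer is possible.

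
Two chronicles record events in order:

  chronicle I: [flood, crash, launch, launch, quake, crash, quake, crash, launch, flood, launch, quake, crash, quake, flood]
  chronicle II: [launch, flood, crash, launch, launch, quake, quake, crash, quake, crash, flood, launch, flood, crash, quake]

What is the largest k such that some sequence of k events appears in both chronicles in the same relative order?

12

Match flood [1,2] → crash [2,3] → launch [3,4] → launch [4,5] → quake [5,7] → crash [6,8] → quake [7,9] → crash [8,10] → launch [9,12] → flood [10,13] → crash [13,14] → quake [14,15] — 12 events in the same relative order in both, and the DP table's final entry dp[15][15] is also 12, so no common subsequence is longer.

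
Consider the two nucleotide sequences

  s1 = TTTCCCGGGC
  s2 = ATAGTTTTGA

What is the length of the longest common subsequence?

Taking T (s1 #1, s2 #6); then T (s1 #2, s2 #7); then T (s1 #3, s2 #8); then G (s1 #7, s2 #9) gives a common subsequence of length 4. The LCS DP gives dp[10][10] = 4, so this is optimal.

4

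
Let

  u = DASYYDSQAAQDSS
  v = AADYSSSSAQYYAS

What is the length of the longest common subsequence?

6

Taking D [1,3], A [2,9], Y [4,11], Y [5,12], A [10,13], S [14,14] gives a common subsequence of length 6, and the DP table's final entry dp[14][14] is also 6, so no common subsequence is longer.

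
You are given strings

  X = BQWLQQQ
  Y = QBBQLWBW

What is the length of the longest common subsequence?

3

Let dp[i][j] be the LCS length of the first i characters of X and the first j characters of Y. dp[i][j] = dp[i-1][j-1]+1 when the i-th and j-th characters match, else max(dp[i-1][j], dp[i][j-1]).
    ·  Q  B  B  Q  L  W  B  W
 ·  0  0  0  0  0  0  0  0  0
 B  0  0  1  1  1  1  1  1  1
 Q  0  1  1  1  2  2  2  2  2
 W  0  1  1  1  2  2  3  3  3
 L  0  1  1  1  2  3  3  3  3
 Q  0  1  1  1  2  3  3  3  3
 Q  0  1  1  1  2  3  3  3  3
 Q  0  1  1  1  2  3  3  3  3
dp[7][8] = 3. One LCS (by backtracking along matches): BQW.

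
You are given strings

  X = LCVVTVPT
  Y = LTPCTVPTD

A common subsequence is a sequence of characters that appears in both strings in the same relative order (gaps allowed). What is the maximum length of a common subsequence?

6

Let dp[i][j] be the LCS length of the first i characters of X and the first j characters of Y. dp[i][j] = dp[i-1][j-1]+1 when the i-th and j-th characters match, else max(dp[i-1][j], dp[i][j-1]).
    ·  L  T  P  C  T  V  P  T  D
 ·  0  0  0  0  0  0  0  0  0  0
 L  0  1  1  1  1  1  1  1  1  1
 C  0  1  1  1  2  2  2  2  2  2
 V  0  1  1  1  2  2  3  3  3  3
 V  0  1  1  1  2  2  3  3  3  3
 T  0  1  2  2  2  3  3  3  4  4
 V  0  1  2  2  2  3  4  4  4  4
 P  0  1  2  3  3  3  4  5  5  5
 T  0  1  2  3  3  4  4  5  6  6
dp[8][9] = 6. One LCS (by backtracking along matches): LCTVPT.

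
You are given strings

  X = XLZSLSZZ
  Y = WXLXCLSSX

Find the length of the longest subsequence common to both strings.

4

Taking X [1,4], L [2,6], S [4,7], S [6,8] gives a common subsequence of length 4. The LCS DP gives dp[8][9] = 4, so this is optimal.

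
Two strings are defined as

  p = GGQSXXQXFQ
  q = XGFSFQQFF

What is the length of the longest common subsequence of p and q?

Taking G at p[1]=q[2] → Q at p[3]=q[6] → Q at p[7]=q[7] → F at p[9]=q[9] gives a common subsequence of length 4. dp[10][9] = 4 confirms this is the maximum.

4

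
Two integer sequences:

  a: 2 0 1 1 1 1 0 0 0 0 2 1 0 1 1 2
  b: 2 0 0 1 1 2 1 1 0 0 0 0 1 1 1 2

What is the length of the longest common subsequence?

Pick 2 (a #1, b #1), then 0 (a #2, b #3), then 1 (a #3, b #4), then 1 (a #4, b #5), then 1 (a #5, b #7), then 1 (a #6, b #8), then 0 (a #7, b #9), then 0 (a #8, b #10), then 0 (a #9, b #11), then 0 (a #10, b #12), then 1 (a #12, b #13), then 1 (a #14, b #14), then 1 (a #15, b #15), then 2 (a #16, b #16); all 14 values appear in both, in order. Since dp[16][16] = 14, nothing longer is possible.

14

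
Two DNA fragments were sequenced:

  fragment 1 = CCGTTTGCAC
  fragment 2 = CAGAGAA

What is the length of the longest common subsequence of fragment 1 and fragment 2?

Let dp[i][j] be the LCS length of the first i bases of fragment 1 and the first j bases of fragment 2. dp[i][j] = dp[i-1][j-1]+1 when the i-th and j-th bases match, else max(dp[i-1][j], dp[i][j-1]).
    ·  C  A  G  A  G  A  A
 ·  0  0  0  0  0  0  0  0
 C  0  1  1  1  1  1  1  1
 C  0  1  1  1  1  1  1  1
 G  0  1  1  2  2  2  2  2
 T  0  1  1  2  2  2  2  2
 T  0  1  1  2  2  2  2  2
 T  0  1  1  2  2  2  2  2
 G  0  1  1  2  2  3  3  3
 C  0  1  1  2  2  3  3  3
 A  0  1  2  2  3  3  4  4
 C  0  1  2  2  3  3  4  4
dp[10][7] = 4. One LCS (by backtracking along matches): CGGA.

4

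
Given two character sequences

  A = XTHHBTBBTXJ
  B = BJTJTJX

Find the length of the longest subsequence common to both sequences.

Pick B [5,1], then T [6,3], then T [9,5], then X [10,7]; all 4 characters appear in both, in order. Since dp[11][7] = 4, nothing longer is possible.

4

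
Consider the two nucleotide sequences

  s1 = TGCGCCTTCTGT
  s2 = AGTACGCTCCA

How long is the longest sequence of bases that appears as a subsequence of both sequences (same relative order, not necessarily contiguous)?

6

Let dp[i][j] be the LCS length of the first i bases of s1 and the first j bases of s2. dp[i][j] = dp[i-1][j-1]+1 when the i-th and j-th bases match, else max(dp[i-1][j], dp[i][j-1]).
    ·  A  G  T  A  C  G  C  T  C  C  A
 ·  0  0  0  0  0  0  0  0  0  0  0  0
 T  0  0  0  1  1  1  1  1  1  1  1  1
 G  0  0  1  1  1  1  2  2  2  2  2  2
 C  0  0  1  1  1  2  2  3  3  3  3  3
 G  0  0  1  1  1  2  3  3  3  3  3  3
 C  0  0  1  1  1  2  3  4  4  4  4  4
 C  0  0  1  1  1  2  3  4  4  5  5  5
 T  0  0  1  2  2  2  3  4  5  5  5  5
 T  0  0  1  2  2  2  3  4  5  5  5  5
 C  0  0  1  2  2  3  3  4  5  6  6  6
 T  0  0  1  2  2  3  3  4  5  6  6  6
 G  0  0  1  2  2  3  4  4  5  6  6  6
 T  0  0  1  2  2  3  4  4  5  6  6  6
dp[12][11] = 6. One LCS (by backtracking along matches): TCGCCC.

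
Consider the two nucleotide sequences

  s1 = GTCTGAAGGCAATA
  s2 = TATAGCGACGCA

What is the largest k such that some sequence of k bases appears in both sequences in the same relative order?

One common subsequence of length 7: G (s1 #1, s2 #5) → C (s1 #3, s2 #6) → G (s1 #5, s2 #7) → A (s1 #6, s2 #8) → G (s1 #9, s2 #10) → C (s1 #10, s2 #11) → A (s1 #14, s2 #12). The LCS DP gives dp[14][12] = 7, so this is optimal.

7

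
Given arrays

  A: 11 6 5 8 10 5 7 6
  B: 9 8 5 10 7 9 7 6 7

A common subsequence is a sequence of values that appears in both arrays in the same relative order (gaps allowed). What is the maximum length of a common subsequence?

4

Let dp[i][j] be the LCS length of the first i values of A and the first j values of B. dp[i][j] = dp[i-1][j-1]+1 when the i-th and j-th values match, else max(dp[i-1][j], dp[i][j-1]).
    ·  9  8  5 10  7  9  7  6  7
 ·  0  0  0  0  0  0  0  0  0  0
11  0  0  0  0  0  0  0  0  0  0
 6  0  0  0  0  0  0  0  0  1  1
 5  0  0  0  1  1  1  1  1  1  1
 8  0  0  1  1  1  1  1  1  1  1
10  0  0  1  1  2  2  2  2  2  2
 5  0  0  1  2  2  2  2  2  2  2
 7  0  0  1  2  2  3  3  3  3  3
 6  0  0  1  2  2  3  3  3  4  4
dp[8][9] = 4. One LCS (by backtracking along matches): 5, 10, 7, 6.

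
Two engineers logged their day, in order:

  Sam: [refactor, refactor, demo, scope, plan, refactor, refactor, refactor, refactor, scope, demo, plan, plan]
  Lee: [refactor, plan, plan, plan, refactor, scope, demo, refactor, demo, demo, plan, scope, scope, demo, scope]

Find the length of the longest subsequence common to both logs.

6

One common subsequence of length 6: refactor at Sam[1]=Lee[5], refactor at Sam[2]=Lee[8], demo at Sam[3]=Lee[10], scope at Sam[4]=Lee[12], scope at Sam[10]=Lee[13], demo at Sam[11]=Lee[14], and the DP table's final entry dp[13][15] is also 6, so no common subsequence is longer.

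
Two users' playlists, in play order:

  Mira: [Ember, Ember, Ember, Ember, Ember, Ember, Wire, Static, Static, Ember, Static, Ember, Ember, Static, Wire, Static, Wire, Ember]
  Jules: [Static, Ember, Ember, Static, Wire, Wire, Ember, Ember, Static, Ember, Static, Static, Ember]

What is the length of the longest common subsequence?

Pick Ember (Mira #1, Jules #2), then Ember (Mira #2, Jules #3), then Ember (Mira #6, Jules #7), then Ember (Mira #10, Jules #8), then Static (Mira #11, Jules #9), then Ember (Mira #13, Jules #10), then Static (Mira #14, Jules #11), then Static (Mira #16, Jules #12), then Ember (Mira #18, Jules #13); all 9 songs appear in both, in order, and the DP table's final entry dp[18][13] is also 9, so no common subsequence is longer.

9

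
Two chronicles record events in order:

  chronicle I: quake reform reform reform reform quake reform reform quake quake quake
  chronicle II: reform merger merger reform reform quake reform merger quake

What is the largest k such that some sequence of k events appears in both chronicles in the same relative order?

6

One common subsequence of length 6: reform [2,1], reform [4,4], reform [5,5], quake [6,6], reform [7,7], quake [11,9]. dp[11][9] = 6 confirms this is the maximum.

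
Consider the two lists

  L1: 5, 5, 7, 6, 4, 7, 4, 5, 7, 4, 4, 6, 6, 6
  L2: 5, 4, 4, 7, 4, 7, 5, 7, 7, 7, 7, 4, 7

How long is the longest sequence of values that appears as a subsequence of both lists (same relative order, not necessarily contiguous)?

Match 5 (L1 #1, L2 #1); then 7 (L1 #3, L2 #4); then 4 (L1 #5, L2 #5); then 7 (L1 #6, L2 #6); then 5 (L1 #8, L2 #7); then 7 (L1 #9, L2 #11); then 4 (L1 #10, L2 #12) — 7 values in the same relative order in both. The LCS DP gives dp[14][13] = 7, so this is optimal.

7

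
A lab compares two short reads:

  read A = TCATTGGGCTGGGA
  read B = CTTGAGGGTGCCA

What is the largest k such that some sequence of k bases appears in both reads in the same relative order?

Match C (read A #2, read B #1); then T (read A #4, read B #2); then T (read A #5, read B #3); then G (read A #6, read B #6); then G (read A #7, read B #7); then G (read A #8, read B #8); then T (read A #10, read B #9); then G (read A #11, read B #10); then A (read A #14, read B #13) — 9 bases in the same relative order in both, and the DP table's final entry dp[14][13] is also 9, so no common subsequence is longer.

9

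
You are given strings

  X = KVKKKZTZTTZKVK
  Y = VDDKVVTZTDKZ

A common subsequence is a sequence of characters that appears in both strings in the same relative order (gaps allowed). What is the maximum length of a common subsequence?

6

Taking K at X[1]=Y[4], then V at X[2]=Y[6], then T at X[7]=Y[7], then Z at X[8]=Y[8], then T at X[9]=Y[9], then Z at X[11]=Y[12] gives a common subsequence of length 6. Since dp[14][12] = 6, nothing longer is possible.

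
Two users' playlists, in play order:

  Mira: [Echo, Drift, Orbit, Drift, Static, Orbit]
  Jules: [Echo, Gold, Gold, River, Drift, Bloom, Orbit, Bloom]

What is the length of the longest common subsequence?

One common subsequence of length 3: Echo (Mira #1, Jules #1); then Drift (Mira #2, Jules #5); then Orbit (Mira #3, Jules #7), and the DP table's final entry dp[6][8] is also 3, so no common subsequence is longer.

3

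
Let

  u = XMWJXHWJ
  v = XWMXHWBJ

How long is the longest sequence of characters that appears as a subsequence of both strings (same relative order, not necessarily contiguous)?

6

Match X at u[1]=v[1] → M at u[2]=v[3] → X at u[5]=v[4] → H at u[6]=v[5] → W at u[7]=v[6] → J at u[8]=v[8] — 6 characters in the same relative order in both. The LCS DP gives dp[8][8] = 6, so this is optimal.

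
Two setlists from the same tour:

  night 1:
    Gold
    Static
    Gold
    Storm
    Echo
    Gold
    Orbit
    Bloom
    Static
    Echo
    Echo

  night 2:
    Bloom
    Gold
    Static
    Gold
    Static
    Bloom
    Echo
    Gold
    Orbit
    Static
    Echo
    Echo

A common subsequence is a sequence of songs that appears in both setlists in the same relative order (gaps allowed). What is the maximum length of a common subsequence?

Match Gold at night 1[1]=night 2[2] → Static at night 1[2]=night 2[3] → Gold at night 1[3]=night 2[4] → Echo at night 1[5]=night 2[7] → Gold at night 1[6]=night 2[8] → Orbit at night 1[7]=night 2[9] → Static at night 1[9]=night 2[10] → Echo at night 1[10]=night 2[11] → Echo at night 1[11]=night 2[12] — 9 songs in the same relative order in both. dp[11][12] = 9 confirms this is the maximum.

9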